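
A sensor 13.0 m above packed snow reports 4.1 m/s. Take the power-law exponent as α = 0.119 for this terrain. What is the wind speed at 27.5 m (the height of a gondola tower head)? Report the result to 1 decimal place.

Power-law profile: V₂ = V₁ · (z₂/z₁)^α
V₂ = 4.1 × (27.5/13.0)^0.119 = 4.1 × (2.1154)^0.119
    = 4.1 × 1.0933 = 4.4823 m/s

4.5 m/s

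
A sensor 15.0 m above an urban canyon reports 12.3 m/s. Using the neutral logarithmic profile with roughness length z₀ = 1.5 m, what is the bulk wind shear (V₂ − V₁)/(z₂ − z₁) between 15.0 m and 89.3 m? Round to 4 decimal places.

0.1283 m/s/m

Log law: V₂ = V₁ · ln(z₂/z₀)/ln(z₁/z₀) = 12.3 × 4.0865/2.3026 = 21.8296 m/s
ΔV/Δz = (21.8296 − 12.3)/(89.3 − 15.0) = 9.5296/74.3000 = 0.12826 m/s/m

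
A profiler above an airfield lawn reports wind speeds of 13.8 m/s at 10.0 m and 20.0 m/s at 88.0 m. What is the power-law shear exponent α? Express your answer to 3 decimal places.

Power law: V₂/V₁ = (z₂/z₁)^α ⇒ α = ln(V₂/V₁) / ln(z₂/z₁)
α = ln(20.0/13.8) / ln(88.0/10.0) = ln(1.4493) / ln(8.8000)
  = 0.37106 / 2.17475 = 0.17062

α ≈ 0.171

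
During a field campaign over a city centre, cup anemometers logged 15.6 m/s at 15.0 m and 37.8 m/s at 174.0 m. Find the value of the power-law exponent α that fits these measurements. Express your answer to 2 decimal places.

Power law: V₂/V₁ = (z₂/z₁)^α ⇒ α = ln(V₂/V₁) / ln(z₂/z₁)
α = ln(37.8/15.6) / ln(174.0/15.0) = ln(2.4231) / ln(11.6000)
  = 0.88504 / 2.45101 = 0.36109

α ≈ 0.36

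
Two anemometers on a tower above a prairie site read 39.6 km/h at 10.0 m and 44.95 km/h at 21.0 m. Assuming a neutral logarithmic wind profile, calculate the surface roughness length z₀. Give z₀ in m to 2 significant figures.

Log law: V(z) ∝ ln(z/z₀). With r = V₁/V₂ = 39.6/44.95 = 0.88098,
r · ln(z₂/z₀) = ln(z₁/z₀) ⇒ ln z₀ = (ln z₁ − r·ln z₂)/(1 − r)
ln z₀ = (2.30259 − 0.88098×3.04452) / 0.11902 = -3.1891
z₀ = exp(-3.1891) = 0.04121 m

z₀ ≈ 0.041 m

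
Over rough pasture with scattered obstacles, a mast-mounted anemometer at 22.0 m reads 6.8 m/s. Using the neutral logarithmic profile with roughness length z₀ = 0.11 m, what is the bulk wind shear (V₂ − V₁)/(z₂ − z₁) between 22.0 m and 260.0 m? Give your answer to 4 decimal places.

Log law: V₂ = V₁ · ln(z₂/z₀)/ln(z₁/z₀) = 6.8 × 7.7680/5.2983 = 9.9696 m/s
ΔV/Δz = (9.9696 − 6.8)/(260.0 − 22.0) = 3.1696/238.0000 = 0.01332 m/s/m

0.0133 m/s/m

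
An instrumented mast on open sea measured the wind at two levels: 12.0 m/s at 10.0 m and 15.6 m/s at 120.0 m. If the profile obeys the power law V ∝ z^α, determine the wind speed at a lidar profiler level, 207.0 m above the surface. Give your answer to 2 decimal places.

First find α: α = ln(V₂/V₁)/ln(z₂/z₁) = ln(15.6/12.0)/ln(120.0/10.0) = 0.26236/2.48491 = 0.1056
Extrapolate from 120.0 m to 207.0 m: V₃ = 15.6 × (207.0/120.0)^0.1056 = 15.6 × 1.0593 = 16.5244 m/s

16.52 m/s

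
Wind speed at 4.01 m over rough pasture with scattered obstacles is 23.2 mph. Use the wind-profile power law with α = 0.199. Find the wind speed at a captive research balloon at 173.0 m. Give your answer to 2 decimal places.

49.07 mph

Power-law profile: V₂ = V₁ · (z₂/z₁)^α
V₂ = 23.2 × (173.0/4.01)^0.199 = 23.2 × (43.1421)^0.199
    = 23.2 × 2.1152 = 49.0720 mph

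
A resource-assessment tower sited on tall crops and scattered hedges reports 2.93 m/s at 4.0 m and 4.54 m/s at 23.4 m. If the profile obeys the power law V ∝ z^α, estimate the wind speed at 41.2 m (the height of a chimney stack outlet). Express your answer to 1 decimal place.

5.2 m/s

First find α: α = ln(V₂/V₁)/ln(z₂/z₁) = ln(4.54/2.93)/ln(23.4/4.0) = 0.43792/1.76644 = 0.2479
Extrapolate from 23.4 m to 41.2 m: V₃ = 4.54 × (41.2/23.4)^0.2479 = 4.54 × 1.1506 = 5.2235 m/s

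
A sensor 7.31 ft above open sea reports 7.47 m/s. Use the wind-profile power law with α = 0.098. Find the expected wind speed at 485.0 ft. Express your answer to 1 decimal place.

Power-law profile: V₂ = V₁ · (z₂/z₁)^α
V₂ = 7.47 × (485.0/7.31)^0.098 = 7.47 × (66.3475)^0.098
    = 7.47 × 1.5085 = 11.2683 m/s

11.3 m/s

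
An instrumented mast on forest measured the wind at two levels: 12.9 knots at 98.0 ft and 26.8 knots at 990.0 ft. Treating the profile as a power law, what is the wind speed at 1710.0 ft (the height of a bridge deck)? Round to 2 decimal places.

31.85 knots

First find α: α = ln(V₂/V₁)/ln(z₂/z₁) = ln(26.8/12.9)/ln(990.0/98.0) = 0.73117/2.31274 = 0.3162
Extrapolate from 990.0 ft to 1710.0 ft: V₃ = 26.8 × (1710.0/990.0)^0.3162 = 26.8 × 1.1886 = 31.8549 knots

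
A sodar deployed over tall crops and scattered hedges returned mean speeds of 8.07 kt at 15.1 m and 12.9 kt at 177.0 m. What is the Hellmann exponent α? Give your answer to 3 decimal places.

α ≈ 0.191

Power law: V₂/V₁ = (z₂/z₁)^α ⇒ α = ln(V₂/V₁) / ln(z₂/z₁)
α = ln(12.9/8.07) / ln(177.0/15.1) = ln(1.5985) / ln(11.7219)
  = 0.46907 / 2.46145 = 0.19057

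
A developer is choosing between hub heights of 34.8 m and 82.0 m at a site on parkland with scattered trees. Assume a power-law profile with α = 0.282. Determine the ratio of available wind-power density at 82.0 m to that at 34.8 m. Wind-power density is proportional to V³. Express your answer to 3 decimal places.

2.065

Speed ratio: V_B/V_A = (z_B/z_A)^α = (82.0/34.8)^0.282 = (2.3563)^0.282 = 1.27342
Power-density ratio: P_B/P_A = (V_B/V_A)³ = (1.27342)³ = 2.06495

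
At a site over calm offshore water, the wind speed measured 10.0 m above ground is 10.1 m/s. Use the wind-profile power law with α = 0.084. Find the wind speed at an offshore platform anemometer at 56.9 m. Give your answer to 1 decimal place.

Power-law profile: V₂ = V₁ · (z₂/z₁)^α
V₂ = 10.1 × (56.9/10.0)^0.084 = 10.1 × (5.6900)^0.084
    = 10.1 × 1.1573 = 11.6883 m/s

11.7 m/s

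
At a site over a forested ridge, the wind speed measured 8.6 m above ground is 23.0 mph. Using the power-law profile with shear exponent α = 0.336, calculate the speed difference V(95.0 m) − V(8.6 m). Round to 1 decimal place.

28.6 mph

Power law: V₂ = V₁ · (z₂/z₁)^α = 23.0 × (11.0465)^0.336 = 51.5527 mph
ΔV = 51.5527 − 23.0 = 28.5527 mph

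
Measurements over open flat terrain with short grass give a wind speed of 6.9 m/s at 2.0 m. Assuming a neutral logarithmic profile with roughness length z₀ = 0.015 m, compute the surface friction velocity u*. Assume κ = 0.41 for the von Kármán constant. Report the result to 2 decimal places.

Log law: V(z) = (u*/κ) · ln(z/z₀) ⇒ u* = κ · V / ln(z/z₀)
u* = 0.41 × 6.9 / ln(2.0/0.015) = 0.41 × 6.9 / 4.8929
   = 2.8290 / 4.8929 = 0.5782 m/s

u* ≈ 0.58 m/s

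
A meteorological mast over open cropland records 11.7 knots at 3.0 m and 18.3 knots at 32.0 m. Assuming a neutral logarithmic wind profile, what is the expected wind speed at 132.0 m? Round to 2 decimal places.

Log law: V ∝ ln(z/z₀). From the pair, with r = V₁/V₂ = 0.63934,
ln z₀ = (ln z₁ − r·ln z₂)/(1 − r) = (1.0986 − 0.63934×3.4657)/0.36066 = -3.0977 → z₀ = 0.04516 m
V₃ = V₁ · ln(z₃/z₀)/ln(z₁/z₀) = 11.7 × 7.9805/4.1963 = 22.2511 knots

22.25 knots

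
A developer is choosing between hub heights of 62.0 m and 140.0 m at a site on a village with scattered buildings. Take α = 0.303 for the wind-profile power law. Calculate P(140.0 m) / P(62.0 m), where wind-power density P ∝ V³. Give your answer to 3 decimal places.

2.097

Speed ratio: V_B/V_A = (z_B/z_A)^α = (140.0/62.0)^0.303 = (2.2581)^0.303 = 1.27992
Power-density ratio: P_B/P_A = (V_B/V_A)³ = (1.27992)³ = 2.09675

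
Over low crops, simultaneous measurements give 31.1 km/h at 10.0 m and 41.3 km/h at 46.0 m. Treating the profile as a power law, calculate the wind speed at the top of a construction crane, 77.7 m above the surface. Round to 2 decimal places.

First find α: α = ln(V₂/V₁)/ln(z₂/z₁) = ln(41.3/31.1)/ln(46.0/10.0) = 0.28365/1.52606 = 0.1859
Extrapolate from 46.0 m to 77.7 m: V₃ = 41.3 × (77.7/46.0)^0.1859 = 41.3 × 1.1023 = 45.5268 km/h

45.53 km/h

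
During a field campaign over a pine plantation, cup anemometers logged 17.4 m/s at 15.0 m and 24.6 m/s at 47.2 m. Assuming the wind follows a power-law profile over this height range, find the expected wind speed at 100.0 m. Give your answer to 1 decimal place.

30.9 m/s

First find α: α = ln(V₂/V₁)/ln(z₂/z₁) = ln(24.6/17.4)/ln(47.2/15.0) = 0.34628/1.14634 = 0.3021
Extrapolate from 47.2 m to 100.0 m: V₃ = 24.6 × (100.0/47.2)^0.3021 = 24.6 × 1.2546 = 30.8622 m/s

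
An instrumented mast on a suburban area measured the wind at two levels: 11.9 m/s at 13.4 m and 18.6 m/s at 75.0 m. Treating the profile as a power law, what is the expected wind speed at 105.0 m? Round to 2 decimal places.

First find α: α = ln(V₂/V₁)/ln(z₂/z₁) = ln(18.6/11.9)/ln(75.0/13.4) = 0.44662/1.72223 = 0.2593
Extrapolate from 75.0 m to 105.0 m: V₃ = 18.6 × (105.0/75.0)^0.2593 = 18.6 × 1.0912 = 20.2959 m/s

20.30 m/s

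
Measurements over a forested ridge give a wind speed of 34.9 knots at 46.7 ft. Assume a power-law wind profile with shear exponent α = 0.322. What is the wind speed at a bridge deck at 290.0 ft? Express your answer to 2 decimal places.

62.83 knots

Power-law profile: V₂ = V₁ · (z₂/z₁)^α
V₂ = 34.9 × (290.0/46.7)^0.322 = 34.9 × (6.2099)^0.322
    = 34.9 × 1.8004 = 62.8344 knots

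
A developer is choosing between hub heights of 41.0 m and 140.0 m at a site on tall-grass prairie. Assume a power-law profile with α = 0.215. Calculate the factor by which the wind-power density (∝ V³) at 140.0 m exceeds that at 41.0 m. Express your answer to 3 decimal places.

2.208

Speed ratio: V_B/V_A = (z_B/z_A)^α = (140.0/41.0)^0.215 = (3.4146)^0.215 = 1.30217
Power-density ratio: P_B/P_A = (V_B/V_A)³ = (1.30217)³ = 2.20804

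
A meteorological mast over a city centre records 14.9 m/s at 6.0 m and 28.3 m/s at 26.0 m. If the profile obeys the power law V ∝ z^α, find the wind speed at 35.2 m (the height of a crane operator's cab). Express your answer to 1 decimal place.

First find α: α = ln(V₂/V₁)/ln(z₂/z₁) = ln(28.3/14.9)/ln(26.0/6.0) = 0.64150/1.46634 = 0.4375
Extrapolate from 26.0 m to 35.2 m: V₃ = 28.3 × (35.2/26.0)^0.4375 = 28.3 × 1.1417 = 32.3107 m/s

32.3 m/s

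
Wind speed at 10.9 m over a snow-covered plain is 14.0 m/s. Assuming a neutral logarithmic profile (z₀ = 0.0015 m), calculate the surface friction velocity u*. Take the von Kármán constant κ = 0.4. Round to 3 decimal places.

Log law: V(z) = (u*/κ) · ln(z/z₀) ⇒ u* = κ · V / ln(z/z₀)
u* = 0.4 × 14.0 / ln(10.9/0.0015) = 0.4 × 14.0 / 8.8911
   = 5.6000 / 8.8911 = 0.6298 m/s

u* ≈ 0.630 m/s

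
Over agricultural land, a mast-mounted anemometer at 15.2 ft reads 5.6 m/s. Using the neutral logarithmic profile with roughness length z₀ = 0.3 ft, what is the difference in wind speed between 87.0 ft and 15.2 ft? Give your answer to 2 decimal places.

2.49 m/s

Log law: V₂ = V₁ · ln(z₂/z₀)/ln(z₁/z₀) = 5.6 × 5.6699/3.9253 = 8.0890 m/s
ΔV = 8.0890 − 5.6 = 2.4890 m/s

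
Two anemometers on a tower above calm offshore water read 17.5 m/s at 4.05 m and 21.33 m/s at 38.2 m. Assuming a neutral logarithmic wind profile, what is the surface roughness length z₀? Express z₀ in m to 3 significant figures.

Log law: V(z) ∝ ln(z/z₀). With r = V₁/V₂ = 17.5/21.33 = 0.82044,
r · ln(z₂/z₀) = ln(z₁/z₀) ⇒ ln z₀ = (ln z₁ − r·ln z₂)/(1 − r)
ln z₀ = (1.39872 − 0.82044×3.64284) / 0.17956 = -8.8551
z₀ = exp(-8.8551) = 0.0001427 m

z₀ ≈ 0.000143 m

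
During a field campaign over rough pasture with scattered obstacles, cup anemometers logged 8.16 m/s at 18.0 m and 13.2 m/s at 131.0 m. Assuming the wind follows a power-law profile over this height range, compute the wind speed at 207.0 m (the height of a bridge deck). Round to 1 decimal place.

14.7 m/s

First find α: α = ln(V₂/V₁)/ln(z₂/z₁) = ln(13.2/8.16)/ln(131.0/18.0) = 0.48097/1.98483 = 0.2423
Extrapolate from 131.0 m to 207.0 m: V₃ = 13.2 × (207.0/131.0)^0.2423 = 13.2 × 1.1172 = 14.7477 m/s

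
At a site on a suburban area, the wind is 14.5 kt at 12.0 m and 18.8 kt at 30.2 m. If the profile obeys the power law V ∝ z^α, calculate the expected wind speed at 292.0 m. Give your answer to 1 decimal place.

35.6 kt

First find α: α = ln(V₂/V₁)/ln(z₂/z₁) = ln(18.8/14.5)/ln(30.2/12.0) = 0.25971/0.92294 = 0.2814
Extrapolate from 30.2 m to 292.0 m: V₃ = 18.8 × (292.0/30.2)^0.2814 = 18.8 × 1.8936 = 35.5989 kt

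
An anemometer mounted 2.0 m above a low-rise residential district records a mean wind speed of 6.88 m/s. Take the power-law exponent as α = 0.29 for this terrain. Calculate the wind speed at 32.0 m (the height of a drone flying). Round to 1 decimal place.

15.4 m/s

Power-law profile: V₂ = V₁ · (z₂/z₁)^α
V₂ = 6.88 × (32.0/2.0)^0.29 = 6.88 × (16.0000)^0.29
    = 6.88 × 2.2346 = 15.3739 m/s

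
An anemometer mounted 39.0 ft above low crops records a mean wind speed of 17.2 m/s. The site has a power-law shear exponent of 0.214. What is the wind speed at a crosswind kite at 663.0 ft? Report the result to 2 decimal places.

Power-law profile: V₂ = V₁ · (z₂/z₁)^α
V₂ = 17.2 × (663.0/39.0)^0.214 = 17.2 × (17.0000)^0.214
    = 17.2 × 1.8336 = 31.5388 m/s

31.54 m/s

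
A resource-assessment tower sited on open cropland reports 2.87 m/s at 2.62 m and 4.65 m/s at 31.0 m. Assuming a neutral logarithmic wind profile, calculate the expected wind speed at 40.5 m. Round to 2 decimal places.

Log law: V ∝ ln(z/z₀). From the pair, with r = V₁/V₂ = 0.61720,
ln z₀ = (ln z₁ − r·ln z₂)/(1 − r) = (0.9632 − 0.61720×3.4340)/0.38280 = -3.0207 → z₀ = 0.04877 m
V₃ = V₁ · ln(z₃/z₀)/ln(z₁/z₀) = 2.87 × 6.7220/3.9838 = 4.8426 m/s

4.84 m/s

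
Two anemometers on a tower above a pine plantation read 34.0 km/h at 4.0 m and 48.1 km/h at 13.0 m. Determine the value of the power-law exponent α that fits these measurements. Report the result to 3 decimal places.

α ≈ 0.294

Power law: V₂/V₁ = (z₂/z₁)^α ⇒ α = ln(V₂/V₁) / ln(z₂/z₁)
α = ln(48.1/34.0) / ln(13.0/4.0) = ln(1.4147) / ln(3.2500)
  = 0.34692 / 1.17865 = 0.29434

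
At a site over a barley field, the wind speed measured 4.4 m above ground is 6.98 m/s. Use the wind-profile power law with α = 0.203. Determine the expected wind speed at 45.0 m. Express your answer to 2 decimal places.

Power-law profile: V₂ = V₁ · (z₂/z₁)^α
V₂ = 6.98 × (45.0/4.4)^0.203 = 6.98 × (10.2273)^0.203
    = 6.98 × 1.6032 = 11.1902 m/s

11.19 m/s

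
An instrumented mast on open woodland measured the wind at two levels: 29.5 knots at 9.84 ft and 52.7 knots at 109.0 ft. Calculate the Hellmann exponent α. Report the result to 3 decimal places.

α ≈ 0.241

Power law: V₂/V₁ = (z₂/z₁)^α ⇒ α = ln(V₂/V₁) / ln(z₂/z₁)
α = ln(52.7/29.5) / ln(109.0/9.84) = ln(1.7864) / ln(11.0772)
  = 0.58023 / 2.40489 = 0.24127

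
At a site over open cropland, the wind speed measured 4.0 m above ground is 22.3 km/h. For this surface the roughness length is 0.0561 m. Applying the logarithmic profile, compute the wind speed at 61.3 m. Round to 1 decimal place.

36.6 km/h

Log law: V(z) ∝ ln(z/z₀), so V₂/V₁ = ln(z₂/z₀) / ln(z₁/z₀).
ln(61.3/0.0561) = 6.9964, ln(4.0/0.0561) = 4.2669
V₂ = 22.3 × 6.9964/4.2669 = 22.3 × 1.6397 = 36.5650 km/h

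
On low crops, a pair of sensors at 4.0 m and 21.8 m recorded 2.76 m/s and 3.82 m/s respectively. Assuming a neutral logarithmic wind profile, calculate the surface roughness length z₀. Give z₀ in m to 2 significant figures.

Log law: V(z) ∝ ln(z/z₀). With r = V₁/V₂ = 2.76/3.82 = 0.72251,
r · ln(z₂/z₀) = ln(z₁/z₀) ⇒ ln z₀ = (ln z₁ − r·ln z₂)/(1 − r)
ln z₀ = (1.38629 − 0.72251×3.08191) / 0.27749 = -3.0287
z₀ = exp(-3.0287) = 0.04838 m

z₀ ≈ 0.048 m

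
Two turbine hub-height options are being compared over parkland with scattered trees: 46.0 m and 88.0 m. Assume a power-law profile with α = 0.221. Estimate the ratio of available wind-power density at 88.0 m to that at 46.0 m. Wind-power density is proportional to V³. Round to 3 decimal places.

Speed ratio: V_B/V_A = (z_B/z_A)^α = (88.0/46.0)^0.221 = (1.9130)^0.221 = 1.15415
Power-density ratio: P_B/P_A = (V_B/V_A)³ = (1.15415)³ = 1.53739

1.537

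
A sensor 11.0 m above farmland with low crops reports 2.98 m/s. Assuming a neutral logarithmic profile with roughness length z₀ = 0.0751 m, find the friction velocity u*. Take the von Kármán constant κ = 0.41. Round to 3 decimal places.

Log law: V(z) = (u*/κ) · ln(z/z₀) ⇒ u* = κ · V / ln(z/z₀)
u* = 0.41 × 2.98 / ln(11.0/0.0751) = 0.41 × 2.98 / 4.9868
   = 1.2218 / 4.9868 = 0.2450 m/s

u* ≈ 0.245 m/s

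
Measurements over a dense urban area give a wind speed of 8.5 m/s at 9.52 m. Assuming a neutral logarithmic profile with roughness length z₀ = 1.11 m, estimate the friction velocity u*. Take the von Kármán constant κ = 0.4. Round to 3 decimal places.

Log law: V(z) = (u*/κ) · ln(z/z₀) ⇒ u* = κ · V / ln(z/z₀)
u* = 0.4 × 8.5 / ln(9.52/1.11) = 0.4 × 8.5 / 2.1490
   = 3.4000 / 2.1490 = 1.5821 m/s

u* ≈ 1.582 m/s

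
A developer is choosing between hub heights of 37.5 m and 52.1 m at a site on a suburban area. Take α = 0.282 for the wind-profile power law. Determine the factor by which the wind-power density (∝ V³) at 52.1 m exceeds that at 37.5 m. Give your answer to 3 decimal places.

1.321

Speed ratio: V_B/V_A = (z_B/z_A)^α = (52.1/37.5)^0.282 = (1.3893)^0.282 = 1.09716
Power-density ratio: P_B/P_A = (V_B/V_A)³ = (1.09716)³ = 1.32073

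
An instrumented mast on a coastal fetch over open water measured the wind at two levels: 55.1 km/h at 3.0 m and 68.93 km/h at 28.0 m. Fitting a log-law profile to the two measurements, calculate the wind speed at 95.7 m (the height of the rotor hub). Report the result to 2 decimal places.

Log law: V ∝ ln(z/z₀). From the pair, with r = V₁/V₂ = 0.79936,
ln z₀ = (ln z₁ − r·ln z₂)/(1 − r) = (1.0986 − 0.79936×3.3322)/0.20064 = -7.8002 → z₀ = 0.0004096 m
V₃ = V₁ · ln(z₃/z₀)/ln(z₁/z₀) = 55.1 × 12.3614/8.8988 = 76.5398 km/h

76.54 km/h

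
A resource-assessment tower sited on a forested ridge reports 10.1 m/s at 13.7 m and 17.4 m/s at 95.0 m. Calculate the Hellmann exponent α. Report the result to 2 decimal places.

α ≈ 0.28

Power law: V₂/V₁ = (z₂/z₁)^α ⇒ α = ln(V₂/V₁) / ln(z₂/z₁)
α = ln(17.4/10.1) / ln(95.0/13.7) = ln(1.7228) / ln(6.9343)
  = 0.54393 / 1.93648 = 0.28089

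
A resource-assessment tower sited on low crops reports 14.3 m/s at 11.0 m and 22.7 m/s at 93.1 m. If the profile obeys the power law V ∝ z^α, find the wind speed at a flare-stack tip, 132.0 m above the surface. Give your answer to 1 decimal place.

First find α: α = ln(V₂/V₁)/ln(z₂/z₁) = ln(22.7/14.3)/ln(93.1/11.0) = 0.46211/2.13578 = 0.2164
Extrapolate from 93.1 m to 132.0 m: V₃ = 22.7 × (132.0/93.1)^0.2164 = 22.7 × 1.0785 = 24.4812 m/s

24.5 m/s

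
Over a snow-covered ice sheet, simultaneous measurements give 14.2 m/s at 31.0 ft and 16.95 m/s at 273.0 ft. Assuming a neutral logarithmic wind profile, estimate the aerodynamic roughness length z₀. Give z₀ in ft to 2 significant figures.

z₀ ≈ 0.00041 ft

Log law: V(z) ∝ ln(z/z₀). With r = V₁/V₂ = 14.2/16.95 = 0.83776,
r · ln(z₂/z₀) = ln(z₁/z₀) ⇒ ln z₀ = (ln z₁ − r·ln z₂)/(1 − r)
ln z₀ = (3.43399 − 0.83776×5.60947) / 0.16224 = -7.7994
z₀ = exp(-7.7994) = 0.0004100 ft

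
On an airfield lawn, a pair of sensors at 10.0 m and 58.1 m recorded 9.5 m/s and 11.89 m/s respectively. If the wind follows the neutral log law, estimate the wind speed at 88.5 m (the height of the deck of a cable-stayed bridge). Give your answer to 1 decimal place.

Log law: V ∝ ln(z/z₀). From the pair, with r = V₁/V₂ = 0.79899,
ln z₀ = (ln z₁ − r·ln z₂)/(1 − r) = (2.3026 − 0.79899×4.0622)/0.20101 = -4.6916 → z₀ = 0.009172 m
V₃ = V₁ · ln(z₃/z₀)/ln(z₁/z₀) = 9.5 × 9.1746/6.9941 = 12.4616 m/s

12.5 m/s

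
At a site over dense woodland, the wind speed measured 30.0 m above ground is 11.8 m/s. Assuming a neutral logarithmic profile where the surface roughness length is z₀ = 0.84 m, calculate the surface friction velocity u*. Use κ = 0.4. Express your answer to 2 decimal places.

u* ≈ 1.32 m/s

Log law: V(z) = (u*/κ) · ln(z/z₀) ⇒ u* = κ · V / ln(z/z₀)
u* = 0.4 × 11.8 / ln(30.0/0.84) = 0.4 × 11.8 / 3.5756
   = 4.7200 / 3.5756 = 1.3201 m/s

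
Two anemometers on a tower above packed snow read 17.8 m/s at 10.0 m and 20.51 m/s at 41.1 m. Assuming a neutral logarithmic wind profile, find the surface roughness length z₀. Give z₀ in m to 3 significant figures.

Log law: V(z) ∝ ln(z/z₀). With r = V₁/V₂ = 17.8/20.51 = 0.86787,
r · ln(z₂/z₀) = ln(z₁/z₀) ⇒ ln z₀ = (ln z₁ − r·ln z₂)/(1 − r)
ln z₀ = (2.30259 − 0.86787×3.71601) / 0.13213 = -6.9812
z₀ = exp(-6.9812) = 0.0009292 m

z₀ ≈ 0.000929 m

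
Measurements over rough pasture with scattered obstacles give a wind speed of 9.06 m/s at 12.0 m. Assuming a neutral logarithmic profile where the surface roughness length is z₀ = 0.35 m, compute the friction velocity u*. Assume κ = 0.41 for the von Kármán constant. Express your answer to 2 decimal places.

Log law: V(z) = (u*/κ) · ln(z/z₀) ⇒ u* = κ · V / ln(z/z₀)
u* = 0.41 × 9.06 / ln(12.0/0.35) = 0.41 × 9.06 / 3.5347
   = 3.7146 / 3.5347 = 1.0509 m/s

u* ≈ 1.05 m/s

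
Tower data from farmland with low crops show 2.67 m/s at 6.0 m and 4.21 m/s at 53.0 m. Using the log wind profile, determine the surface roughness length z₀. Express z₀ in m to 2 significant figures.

Log law: V(z) ∝ ln(z/z₀). With r = V₁/V₂ = 2.67/4.21 = 0.63420,
r · ln(z₂/z₀) = ln(z₁/z₀) ⇒ ln z₀ = (ln z₁ − r·ln z₂)/(1 − r)
ln z₀ = (1.79176 − 0.63420×3.97029) / 0.36580 = -1.9853
z₀ = exp(-1.9853) = 0.1373 m

z₀ ≈ 0.14 m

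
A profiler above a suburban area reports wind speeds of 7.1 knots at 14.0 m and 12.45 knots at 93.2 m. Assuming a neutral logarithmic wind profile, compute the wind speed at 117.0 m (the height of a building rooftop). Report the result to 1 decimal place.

13.1 knots

Log law: V ∝ ln(z/z₀). From the pair, with r = V₁/V₂ = 0.57028,
ln z₀ = (ln z₁ − r·ln z₂)/(1 − r) = (2.6391 − 0.57028×4.5347)/0.42972 = 0.1233 → z₀ = 1.131 m
V₃ = V₁ · ln(z₃/z₀)/ln(z₁/z₀) = 7.1 × 4.6389/2.5158 = 13.0918 knots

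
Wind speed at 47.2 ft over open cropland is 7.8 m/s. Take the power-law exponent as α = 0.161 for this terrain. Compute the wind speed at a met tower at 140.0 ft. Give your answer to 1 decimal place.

9.3 m/s

Power-law profile: V₂ = V₁ · (z₂/z₁)^α
V₂ = 7.8 × (140.0/47.2)^0.161 = 7.8 × (2.9661)^0.161
    = 7.8 × 1.1913 = 9.2922 m/s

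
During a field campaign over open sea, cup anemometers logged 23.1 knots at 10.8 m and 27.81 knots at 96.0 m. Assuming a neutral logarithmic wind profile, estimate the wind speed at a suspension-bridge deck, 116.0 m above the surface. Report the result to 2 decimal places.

Log law: V ∝ ln(z/z₀). From the pair, with r = V₁/V₂ = 0.83064,
ln z₀ = (ln z₁ − r·ln z₂)/(1 − r) = (2.3795 − 0.83064×4.5643)/0.16936 = -8.3357 → z₀ = 0.0002398 m
V₃ = V₁ · ln(z₃/z₀)/ln(z₁/z₀) = 23.1 × 13.0893/10.7153 = 28.2180 knots

28.22 knots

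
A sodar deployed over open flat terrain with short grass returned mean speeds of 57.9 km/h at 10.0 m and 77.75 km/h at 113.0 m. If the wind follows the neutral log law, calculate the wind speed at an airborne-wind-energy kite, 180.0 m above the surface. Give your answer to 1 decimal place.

81.6 km/h

Log law: V ∝ ln(z/z₀). From the pair, with r = V₁/V₂ = 0.74469,
ln z₀ = (ln z₁ − r·ln z₂)/(1 − r) = (2.3026 − 0.74469×4.7274)/0.25531 = -4.7703 → z₀ = 0.008478 m
V₃ = V₁ · ln(z₃/z₀)/ln(z₁/z₀) = 57.9 × 9.9632/7.0729 = 81.5613 km/h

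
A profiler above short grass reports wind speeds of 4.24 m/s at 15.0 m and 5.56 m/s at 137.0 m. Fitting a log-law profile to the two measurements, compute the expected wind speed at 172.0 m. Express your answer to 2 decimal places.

Log law: V ∝ ln(z/z₀). From the pair, with r = V₁/V₂ = 0.76259,
ln z₀ = (ln z₁ − r·ln z₂)/(1 − r) = (2.7081 − 0.76259×4.9200)/0.23741 = -4.3969 → z₀ = 0.01231 m
V₃ = V₁ · ln(z₃/z₀)/ln(z₁/z₀) = 4.24 × 9.5444/7.1050 = 5.6958 m/s

5.70 m/s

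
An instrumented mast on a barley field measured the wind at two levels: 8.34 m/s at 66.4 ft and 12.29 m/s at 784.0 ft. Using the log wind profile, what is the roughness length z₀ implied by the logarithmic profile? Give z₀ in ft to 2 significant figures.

z₀ ≈ 0.36 ft

Log law: V(z) ∝ ln(z/z₀). With r = V₁/V₂ = 8.34/12.29 = 0.67860,
r · ln(z₂/z₀) = ln(z₁/z₀) ⇒ ln z₀ = (ln z₁ − r·ln z₂)/(1 − r)
ln z₀ = (4.19570 − 0.67860×6.66441) / 0.32140 = -1.0167
z₀ = exp(-1.0167) = 0.3618 ft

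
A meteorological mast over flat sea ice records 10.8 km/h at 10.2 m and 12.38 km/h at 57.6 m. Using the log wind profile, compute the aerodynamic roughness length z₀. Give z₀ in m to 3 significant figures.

Log law: V(z) ∝ ln(z/z₀). With r = V₁/V₂ = 10.8/12.38 = 0.87237,
r · ln(z₂/z₀) = ln(z₁/z₀) ⇒ ln z₀ = (ln z₁ − r·ln z₂)/(1 − r)
ln z₀ = (2.32239 − 0.87237×4.05352) / 0.12763 = -9.5107
z₀ = exp(-9.5107) = 0.00007406 m

z₀ ≈ 0.0000741 m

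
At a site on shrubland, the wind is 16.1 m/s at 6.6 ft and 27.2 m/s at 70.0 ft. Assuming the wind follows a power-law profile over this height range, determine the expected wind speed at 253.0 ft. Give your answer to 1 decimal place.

First find α: α = ln(V₂/V₁)/ln(z₂/z₁) = ln(27.2/16.1)/ln(70.0/6.6) = 0.52440/2.36143 = 0.2221
Extrapolate from 70.0 ft to 253.0 ft: V₃ = 27.2 × (253.0/70.0)^0.2221 = 27.2 × 1.3302 = 36.1816 m/s

36.2 m/s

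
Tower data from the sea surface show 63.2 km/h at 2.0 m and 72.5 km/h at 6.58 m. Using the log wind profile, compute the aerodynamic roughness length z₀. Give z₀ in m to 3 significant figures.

z₀ ≈ 0.000611 m

Log law: V(z) ∝ ln(z/z₀). With r = V₁/V₂ = 63.2/72.5 = 0.87172,
r · ln(z₂/z₀) = ln(z₁/z₀) ⇒ ln z₀ = (ln z₁ − r·ln z₂)/(1 − r)
ln z₀ = (0.69315 − 0.87172×1.88403) / 0.12828 = -7.3998
z₀ = exp(-7.3998) = 0.0006114 m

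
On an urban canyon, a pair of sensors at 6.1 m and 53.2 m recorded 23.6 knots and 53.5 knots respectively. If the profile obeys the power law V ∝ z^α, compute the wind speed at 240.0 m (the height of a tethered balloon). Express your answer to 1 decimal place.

First find α: α = ln(V₂/V₁)/ln(z₂/z₁) = ln(53.5/23.6)/ln(53.2/6.1) = 0.81843/2.16577 = 0.3779
Extrapolate from 53.2 m to 240.0 m: V₃ = 53.5 × (240.0/53.2)^0.3779 = 53.5 × 1.7671 = 94.5389 knots

94.5 knots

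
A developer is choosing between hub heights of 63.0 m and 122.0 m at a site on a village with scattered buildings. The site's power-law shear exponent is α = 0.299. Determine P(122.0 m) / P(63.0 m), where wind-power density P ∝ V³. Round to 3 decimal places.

1.809

Speed ratio: V_B/V_A = (z_B/z_A)^α = (122.0/63.0)^0.299 = (1.9365)^0.299 = 1.21848
Power-density ratio: P_B/P_A = (V_B/V_A)³ = (1.21848)³ = 1.80907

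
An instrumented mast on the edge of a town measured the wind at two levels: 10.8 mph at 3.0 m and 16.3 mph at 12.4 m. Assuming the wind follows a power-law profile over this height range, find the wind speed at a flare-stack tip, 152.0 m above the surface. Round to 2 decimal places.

First find α: α = ln(V₂/V₁)/ln(z₂/z₁) = ln(16.3/10.8)/ln(12.4/3.0) = 0.41162/1.41908 = 0.2901
Extrapolate from 12.4 m to 152.0 m: V₃ = 16.3 × (152.0/12.4)^0.2901 = 16.3 × 2.0687 = 33.7206 mph

33.72 mph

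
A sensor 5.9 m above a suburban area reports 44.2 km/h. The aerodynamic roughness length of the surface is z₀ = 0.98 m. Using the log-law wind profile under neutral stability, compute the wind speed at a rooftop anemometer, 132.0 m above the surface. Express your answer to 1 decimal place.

120.7 km/h

Log law: V(z) ∝ ln(z/z₀), so V₂/V₁ = ln(z₂/z₀) / ln(z₁/z₀).
ln(132.0/0.98) = 4.9030, ln(5.9/0.98) = 1.7952
V₂ = 44.2 × 4.9030/1.7952 = 44.2 × 2.7312 = 120.7209 km/h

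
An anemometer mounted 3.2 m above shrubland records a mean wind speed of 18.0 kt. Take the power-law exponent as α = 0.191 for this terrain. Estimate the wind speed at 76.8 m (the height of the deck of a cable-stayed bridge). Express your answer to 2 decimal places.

Power-law profile: V₂ = V₁ · (z₂/z₁)^α
V₂ = 18.0 × (76.8/3.2)^0.191 = 18.0 × (24.0000)^0.191
    = 18.0 × 1.8349 = 33.0288 kt

33.03 kt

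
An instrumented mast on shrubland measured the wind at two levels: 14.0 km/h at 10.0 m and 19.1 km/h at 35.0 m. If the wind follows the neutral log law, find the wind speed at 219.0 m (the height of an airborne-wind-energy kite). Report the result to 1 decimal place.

Log law: V ∝ ln(z/z₀). From the pair, with r = V₁/V₂ = 0.73298,
ln z₀ = (ln z₁ − r·ln z₂)/(1 − r) = (2.3026 − 0.73298×3.5553)/0.26702 = -1.1364 → z₀ = 0.3210 m
V₃ = V₁ · ln(z₃/z₀)/ln(z₁/z₀) = 14.0 × 6.5254/3.4390 = 26.5651 km/h

26.6 km/h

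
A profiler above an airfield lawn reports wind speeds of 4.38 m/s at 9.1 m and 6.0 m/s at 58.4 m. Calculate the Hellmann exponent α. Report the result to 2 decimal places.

α ≈ 0.17

Power law: V₂/V₁ = (z₂/z₁)^α ⇒ α = ln(V₂/V₁) / ln(z₂/z₁)
α = ln(6.0/4.38) / ln(58.4/9.1) = ln(1.3699) / ln(6.4176)
  = 0.31471 / 1.85904 = 0.16929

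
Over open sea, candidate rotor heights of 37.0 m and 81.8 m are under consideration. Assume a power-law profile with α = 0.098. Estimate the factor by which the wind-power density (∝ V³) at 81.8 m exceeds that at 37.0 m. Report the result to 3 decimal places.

Speed ratio: V_B/V_A = (z_B/z_A)^α = (81.8/37.0)^0.098 = (2.2108)^0.098 = 1.08085
Power-density ratio: P_B/P_A = (V_B/V_A)³ = (1.08085)³ = 1.26269

1.263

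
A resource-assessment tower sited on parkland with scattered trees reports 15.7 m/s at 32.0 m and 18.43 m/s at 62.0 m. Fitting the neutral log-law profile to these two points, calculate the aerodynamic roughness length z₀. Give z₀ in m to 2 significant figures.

z₀ ≈ 0.71 m

Log law: V(z) ∝ ln(z/z₀). With r = V₁/V₂ = 15.7/18.43 = 0.85187,
r · ln(z₂/z₀) = ln(z₁/z₀) ⇒ ln z₀ = (ln z₁ − r·ln z₂)/(1 − r)
ln z₀ = (3.46574 − 0.85187×4.12713) / 0.14813 = -0.3379
z₀ = exp(-0.3379) = 0.7133 m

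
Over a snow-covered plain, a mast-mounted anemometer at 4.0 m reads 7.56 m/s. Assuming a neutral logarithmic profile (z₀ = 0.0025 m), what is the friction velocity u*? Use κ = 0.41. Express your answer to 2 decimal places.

u* ≈ 0.42 m/s

Log law: V(z) = (u*/κ) · ln(z/z₀) ⇒ u* = κ · V / ln(z/z₀)
u* = 0.41 × 7.56 / ln(4.0/0.0025) = 0.41 × 7.56 / 7.3778
   = 3.0996 / 7.3778 = 0.4201 m/s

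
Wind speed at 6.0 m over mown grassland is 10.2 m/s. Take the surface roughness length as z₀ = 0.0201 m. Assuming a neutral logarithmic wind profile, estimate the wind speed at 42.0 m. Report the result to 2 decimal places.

Log law: V(z) ∝ ln(z/z₀), so V₂/V₁ = ln(z₂/z₀) / ln(z₁/z₀).
ln(42.0/0.0201) = 7.6447, ln(6.0/0.0201) = 5.6988
V₂ = 10.2 × 7.6447/5.6988 = 10.2 × 1.3415 = 13.6829 m/s

13.68 m/s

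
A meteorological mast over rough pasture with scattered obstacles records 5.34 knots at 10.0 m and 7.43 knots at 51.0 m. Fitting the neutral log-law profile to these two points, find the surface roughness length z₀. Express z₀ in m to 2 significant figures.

z₀ ≈ 0.16 m

Log law: V(z) ∝ ln(z/z₀). With r = V₁/V₂ = 5.34/7.43 = 0.71871,
r · ln(z₂/z₀) = ln(z₁/z₀) ⇒ ln z₀ = (ln z₁ − r·ln z₂)/(1 − r)
ln z₀ = (2.30259 − 0.71871×3.93183) / 0.28129 = -1.8602
z₀ = exp(-1.8602) = 0.1556 m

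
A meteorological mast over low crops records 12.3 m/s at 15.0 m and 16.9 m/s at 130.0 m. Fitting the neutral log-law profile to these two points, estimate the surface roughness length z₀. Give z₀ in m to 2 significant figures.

Log law: V(z) ∝ ln(z/z₀). With r = V₁/V₂ = 12.3/16.9 = 0.72781,
r · ln(z₂/z₀) = ln(z₁/z₀) ⇒ ln z₀ = (ln z₁ − r·ln z₂)/(1 − r)
ln z₀ = (2.70805 − 0.72781×4.86753) / 0.27219 = -3.0662
z₀ = exp(-3.0662) = 0.04660 m

z₀ ≈ 0.047 m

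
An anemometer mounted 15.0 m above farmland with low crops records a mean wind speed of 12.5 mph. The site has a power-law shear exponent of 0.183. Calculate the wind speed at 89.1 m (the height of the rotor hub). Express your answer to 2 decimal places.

Power-law profile: V₂ = V₁ · (z₂/z₁)^α
V₂ = 12.5 × (89.1/15.0)^0.183 = 12.5 × (5.9400)^0.183
    = 12.5 × 1.3855 = 17.3186 mph

17.32 mph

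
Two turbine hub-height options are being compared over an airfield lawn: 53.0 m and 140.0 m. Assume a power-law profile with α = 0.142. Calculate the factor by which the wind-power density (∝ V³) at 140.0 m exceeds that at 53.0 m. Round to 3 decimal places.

Speed ratio: V_B/V_A = (z_B/z_A)^α = (140.0/53.0)^0.142 = (2.6415)^0.142 = 1.14790
Power-density ratio: P_B/P_A = (V_B/V_A)³ = (1.14790)³ = 1.51255

1.513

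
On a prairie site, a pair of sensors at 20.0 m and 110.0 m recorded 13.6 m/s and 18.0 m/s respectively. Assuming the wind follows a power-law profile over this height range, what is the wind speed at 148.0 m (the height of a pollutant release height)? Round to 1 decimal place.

18.9 m/s

First find α: α = ln(V₂/V₁)/ln(z₂/z₁) = ln(18.0/13.6)/ln(110.0/20.0) = 0.28030/1.70475 = 0.1644
Extrapolate from 110.0 m to 148.0 m: V₃ = 18.0 × (148.0/110.0)^0.1644 = 18.0 × 1.0500 = 18.9000 m/s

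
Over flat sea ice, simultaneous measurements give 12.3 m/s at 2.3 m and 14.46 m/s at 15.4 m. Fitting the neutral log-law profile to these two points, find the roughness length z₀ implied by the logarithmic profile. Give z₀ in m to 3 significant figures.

z₀ ≈ 0.0000456 m

Log law: V(z) ∝ ln(z/z₀). With r = V₁/V₂ = 12.3/14.46 = 0.85062,
r · ln(z₂/z₀) = ln(z₁/z₀) ⇒ ln z₀ = (ln z₁ − r·ln z₂)/(1 − r)
ln z₀ = (0.83291 − 0.85062×2.73437) / 0.14938 = -9.9948
z₀ = exp(-9.9948) = 0.00004563 m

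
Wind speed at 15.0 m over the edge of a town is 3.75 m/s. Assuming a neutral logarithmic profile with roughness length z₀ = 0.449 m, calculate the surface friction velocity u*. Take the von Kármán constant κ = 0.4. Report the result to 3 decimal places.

u* ≈ 0.427 m/s

Log law: V(z) = (u*/κ) · ln(z/z₀) ⇒ u* = κ · V / ln(z/z₀)
u* = 0.4 × 3.75 / ln(15.0/0.449) = 0.4 × 3.75 / 3.5088
   = 1.5000 / 3.5088 = 0.4275 m/s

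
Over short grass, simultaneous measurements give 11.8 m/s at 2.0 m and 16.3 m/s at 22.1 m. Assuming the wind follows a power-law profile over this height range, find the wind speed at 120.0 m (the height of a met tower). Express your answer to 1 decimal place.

First find α: α = ln(V₂/V₁)/ln(z₂/z₁) = ln(16.3/11.8)/ln(22.1/2.0) = 0.32307/2.40243 = 0.1345
Extrapolate from 22.1 m to 120.0 m: V₃ = 16.3 × (120.0/22.1)^0.1345 = 16.3 × 1.2555 = 20.4644 m/s

20.5 m/s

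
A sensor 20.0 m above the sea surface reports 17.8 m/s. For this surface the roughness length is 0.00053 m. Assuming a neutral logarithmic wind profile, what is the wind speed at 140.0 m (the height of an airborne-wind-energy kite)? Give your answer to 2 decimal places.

Log law: V(z) ∝ ln(z/z₀), so V₂/V₁ = ln(z₂/z₀) / ln(z₁/z₀).
ln(140.0/0.00053) = 12.4843, ln(20.0/0.00053) = 10.5384
V₂ = 17.8 × 12.4843/10.5384 = 17.8 × 1.1847 = 21.0868 m/s

21.09 m/s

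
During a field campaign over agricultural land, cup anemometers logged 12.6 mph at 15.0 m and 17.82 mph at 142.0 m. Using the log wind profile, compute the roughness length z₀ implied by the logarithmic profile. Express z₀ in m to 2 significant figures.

z₀ ≈ 0.066 m

Log law: V(z) ∝ ln(z/z₀). With r = V₁/V₂ = 12.6/17.82 = 0.70707,
r · ln(z₂/z₀) = ln(z₁/z₀) ⇒ ln z₀ = (ln z₁ − r·ln z₂)/(1 − r)
ln z₀ = (2.70805 − 0.70707×4.95583) / 0.29293 = -2.7176
z₀ = exp(-2.7176) = 0.06603 m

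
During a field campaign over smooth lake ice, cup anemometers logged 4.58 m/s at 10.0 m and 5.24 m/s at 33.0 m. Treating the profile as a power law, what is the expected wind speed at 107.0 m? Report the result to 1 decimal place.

First find α: α = ln(V₂/V₁)/ln(z₂/z₁) = ln(5.24/4.58)/ln(33.0/10.0) = 0.13462/1.19392 = 0.1128
Extrapolate from 33.0 m to 107.0 m: V₃ = 5.24 × (107.0/33.0)^0.1128 = 5.24 × 1.1418 = 5.9832 m/s

6.0 m/s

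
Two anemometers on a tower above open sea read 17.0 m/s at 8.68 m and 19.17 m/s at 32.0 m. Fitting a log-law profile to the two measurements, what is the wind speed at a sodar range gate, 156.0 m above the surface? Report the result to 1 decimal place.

21.8 m/s

Log law: V ∝ ln(z/z₀). From the pair, with r = V₁/V₂ = 0.88680,
ln z₀ = (ln z₁ − r·ln z₂)/(1 − r) = (2.1610 − 0.88680×3.4657)/0.11320 = -8.0602 → z₀ = 0.0003158 m
V₃ = V₁ · ln(z₃/z₀)/ln(z₁/z₀) = 17.0 × 13.1101/10.2213 = 21.8047 m/s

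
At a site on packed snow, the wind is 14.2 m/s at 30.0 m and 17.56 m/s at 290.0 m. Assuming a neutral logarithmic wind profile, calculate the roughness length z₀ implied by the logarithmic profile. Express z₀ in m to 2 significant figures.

Log law: V(z) ∝ ln(z/z₀). With r = V₁/V₂ = 14.2/17.56 = 0.80866,
r · ln(z₂/z₀) = ln(z₁/z₀) ⇒ ln z₀ = (ln z₁ − r·ln z₂)/(1 − r)
ln z₀ = (3.40120 − 0.80866×5.66988) / 0.19134 = -6.1867
z₀ = exp(-6.1867) = 0.002057 m

z₀ ≈ 0.0021 m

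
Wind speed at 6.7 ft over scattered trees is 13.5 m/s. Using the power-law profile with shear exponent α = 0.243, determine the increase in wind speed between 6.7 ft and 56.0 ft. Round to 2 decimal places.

Power law: V₂ = V₁ · (z₂/z₁)^α = 13.5 × (8.3582)^0.243 = 22.6156 m/s
ΔV = 22.6156 − 13.5 = 9.1156 m/s

9.12 m/s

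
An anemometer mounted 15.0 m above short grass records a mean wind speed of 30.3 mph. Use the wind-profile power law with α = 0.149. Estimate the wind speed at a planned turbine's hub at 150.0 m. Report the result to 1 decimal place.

Power-law profile: V₂ = V₁ · (z₂/z₁)^α
V₂ = 30.3 × (150.0/15.0)^0.149 = 30.3 × (10.0000)^0.149
    = 30.3 × 1.4093 = 42.7015 mph

42.7 mph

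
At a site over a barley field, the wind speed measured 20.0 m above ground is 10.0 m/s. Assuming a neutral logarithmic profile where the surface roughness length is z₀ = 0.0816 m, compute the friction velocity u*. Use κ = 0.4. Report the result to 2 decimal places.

u* ≈ 0.73 m/s

Log law: V(z) = (u*/κ) · ln(z/z₀) ⇒ u* = κ · V / ln(z/z₀)
u* = 0.4 × 10.0 / ln(20.0/0.0816) = 0.4 × 10.0 / 5.5017
   = 4.0000 / 5.5017 = 0.7271 m/s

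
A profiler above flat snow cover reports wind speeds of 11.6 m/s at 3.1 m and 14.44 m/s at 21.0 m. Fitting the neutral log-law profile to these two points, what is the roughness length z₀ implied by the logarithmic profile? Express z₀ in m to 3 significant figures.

z₀ ≈ 0.00125 m

Log law: V(z) ∝ ln(z/z₀). With r = V₁/V₂ = 11.6/14.44 = 0.80332,
r · ln(z₂/z₀) = ln(z₁/z₀) ⇒ ln z₀ = (ln z₁ − r·ln z₂)/(1 − r)
ln z₀ = (1.13140 − 0.80332×3.04452) / 0.19668 = -6.6828
z₀ = exp(-6.6828) = 0.001252 m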